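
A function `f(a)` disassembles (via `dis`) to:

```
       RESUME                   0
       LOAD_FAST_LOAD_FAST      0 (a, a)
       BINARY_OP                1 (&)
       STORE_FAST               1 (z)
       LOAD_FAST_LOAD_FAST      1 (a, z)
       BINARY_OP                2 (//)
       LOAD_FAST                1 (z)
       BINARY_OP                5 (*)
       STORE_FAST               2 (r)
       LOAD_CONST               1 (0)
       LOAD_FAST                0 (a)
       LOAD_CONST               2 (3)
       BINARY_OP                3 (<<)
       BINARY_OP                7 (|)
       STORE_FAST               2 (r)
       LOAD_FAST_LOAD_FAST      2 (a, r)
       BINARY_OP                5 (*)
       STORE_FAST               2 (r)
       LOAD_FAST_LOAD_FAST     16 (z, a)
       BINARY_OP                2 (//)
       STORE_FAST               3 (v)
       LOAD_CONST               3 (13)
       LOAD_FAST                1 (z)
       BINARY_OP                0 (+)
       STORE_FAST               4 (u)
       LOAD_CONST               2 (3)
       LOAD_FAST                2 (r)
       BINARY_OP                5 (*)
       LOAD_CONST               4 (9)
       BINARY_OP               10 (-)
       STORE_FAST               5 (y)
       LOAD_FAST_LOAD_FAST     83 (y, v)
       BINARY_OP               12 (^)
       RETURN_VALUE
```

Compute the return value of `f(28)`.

LOAD_FAST_LOAD_FAST a,a → push 28,28. Stack: [28, 28]
BINARY_OP & → 28 & 28 = 28. Stack: [28]
STORE_FAST z → z=28. Stack: []
LOAD_FAST_LOAD_FAST a,z → push 28,28. Stack: [28, 28]
BINARY_OP // → 28 // 28 = 1. Stack: [1]
LOAD_FAST z → push 28. Stack: [1, 28]
BINARY_OP * → 1 * 28 = 28. Stack: [28]
STORE_FAST r → r=28. Stack: []
LOAD_CONST → push 0. Stack: [0]
LOAD_FAST a → push 28. Stack: [0, 28]
LOAD_CONST → push 3. Stack: [0, 28, 3]
BINARY_OP << → 28 << 3 = 224. Stack: [0, 224]
BINARY_OP | → 0 | 224 = 224. Stack: [224]
STORE_FAST r → r=224. Stack: []
LOAD_FAST_LOAD_FAST a,r → push 28,224. Stack: [28, 224]
BINARY_OP * → 28 * 224 = 6272. Stack: [6272]
STORE_FAST r → r=6272. Stack: []
LOAD_FAST_LOAD_FAST z,a → push 28,28. Stack: [28, 28]
BINARY_OP // → 28 // 28 = 1. Stack: [1]
STORE_FAST v → v=1. Stack: []
LOAD_CONST → push 13. Stack: [13]
LOAD_FAST z → push 28. Stack: [13, 28]
BINARY_OP + → 13 + 28 = 41. Stack: [41]
STORE_FAST u → u=41. Stack: []
LOAD_CONST → push 3. Stack: [3]
LOAD_FAST r → push 6272. Stack: [3, 6272]
BINARY_OP * → 3 * 6272 = 18816. Stack: [18816]
LOAD_CONST → push 9. Stack: [18816, 9]
BINARY_OP - → 18816 - 9 = 18807. Stack: [18807]
STORE_FAST y → y=18807. Stack: []
LOAD_FAST_LOAD_FAST y,v → push 18807,1. Stack: [18807, 1]
BINARY_OP ^ → 18807 ^ 1 = 18806. Stack: [18806]
RETURN_VALUE → return 18806.

18806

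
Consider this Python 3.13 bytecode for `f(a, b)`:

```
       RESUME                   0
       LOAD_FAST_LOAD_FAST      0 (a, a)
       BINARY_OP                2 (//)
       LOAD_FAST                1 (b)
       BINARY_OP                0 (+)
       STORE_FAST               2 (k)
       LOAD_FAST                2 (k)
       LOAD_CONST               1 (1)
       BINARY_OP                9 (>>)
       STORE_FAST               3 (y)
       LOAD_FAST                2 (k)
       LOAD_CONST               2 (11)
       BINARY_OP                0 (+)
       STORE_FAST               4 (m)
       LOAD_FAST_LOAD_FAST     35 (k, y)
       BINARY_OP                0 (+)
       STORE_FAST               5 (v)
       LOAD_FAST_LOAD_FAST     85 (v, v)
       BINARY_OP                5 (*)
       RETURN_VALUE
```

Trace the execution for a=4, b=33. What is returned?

2601

LOAD_FAST_LOAD_FAST a,a → push 4,4. Stack: [4, 4]
BINARY_OP // → 4 // 4 = 1. Stack: [1]
LOAD_FAST b → push 33. Stack: [1, 33]
BINARY_OP + → 1 + 33 = 34. Stack: [34]
STORE_FAST k → k=34. Stack: []
LOAD_FAST k → push 34. Stack: [34]
LOAD_CONST → push 1. Stack: [34, 1]
BINARY_OP >> → 34 >> 1 = 17. Stack: [17]
STORE_FAST y → y=17. Stack: []
LOAD_FAST k → push 34. Stack: [34]
LOAD_CONST → push 11. Stack: [34, 11]
BINARY_OP + → 34 + 11 = 45. Stack: [45]
STORE_FAST m → m=45. Stack: []
LOAD_FAST_LOAD_FAST k,y → push 34,17. Stack: [34, 17]
BINARY_OP + → 34 + 17 = 51. Stack: [51]
STORE_FAST v → v=51. Stack: []
LOAD_FAST_LOAD_FAST v,v → push 51,51. Stack: [51, 51]
BINARY_OP * → 51 * 51 = 2601. Stack: [2601]
RETURN_VALUE → return 2601.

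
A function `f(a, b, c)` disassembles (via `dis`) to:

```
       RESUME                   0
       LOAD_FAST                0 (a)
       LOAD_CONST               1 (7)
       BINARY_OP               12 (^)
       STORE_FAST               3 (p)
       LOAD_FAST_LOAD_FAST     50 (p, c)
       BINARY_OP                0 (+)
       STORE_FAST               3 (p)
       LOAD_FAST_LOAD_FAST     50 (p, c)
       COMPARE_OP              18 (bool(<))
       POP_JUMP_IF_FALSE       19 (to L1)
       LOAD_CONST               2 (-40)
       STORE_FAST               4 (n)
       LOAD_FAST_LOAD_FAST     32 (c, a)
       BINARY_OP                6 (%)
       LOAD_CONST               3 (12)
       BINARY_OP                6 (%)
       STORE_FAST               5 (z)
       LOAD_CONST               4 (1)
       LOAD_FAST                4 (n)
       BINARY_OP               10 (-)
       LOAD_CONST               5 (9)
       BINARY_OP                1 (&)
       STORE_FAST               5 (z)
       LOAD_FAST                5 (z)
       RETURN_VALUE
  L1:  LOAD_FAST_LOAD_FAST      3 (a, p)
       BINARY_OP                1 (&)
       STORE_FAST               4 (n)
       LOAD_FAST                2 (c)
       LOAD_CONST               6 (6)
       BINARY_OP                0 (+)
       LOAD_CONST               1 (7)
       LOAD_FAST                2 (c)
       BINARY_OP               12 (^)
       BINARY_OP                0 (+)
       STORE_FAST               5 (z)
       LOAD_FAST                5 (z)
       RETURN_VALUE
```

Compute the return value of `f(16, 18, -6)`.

LOAD_FAST a → push 16. Stack: [16]
LOAD_CONST → push 7. Stack: [16, 7]
BINARY_OP ^ → 16 ^ 7 = 23. Stack: [23]
STORE_FAST p → p=23. Stack: []
LOAD_FAST_LOAD_FAST p,c → push 23,-6. Stack: [23, -6]
BINARY_OP + → 23 + -6 = 17. Stack: [17]
STORE_FAST p → p=17. Stack: []
LOAD_FAST_LOAD_FAST p,c → push 17,-6. Stack: [17, -6]
COMPARE_OP bool(<) → 17 vs -6 = False. Stack: [False]
POP_JUMP_IF_FALSE → pop False; jump. Stack: []
LOAD_FAST_LOAD_FAST a,p → push 16,17. Stack: [16, 17]
BINARY_OP & → 16 & 17 = 16. Stack: [16]
STORE_FAST n → n=16. Stack: []
LOAD_FAST c → push -6. Stack: [-6]
LOAD_CONST → push 6. Stack: [-6, 6]
BINARY_OP + → -6 + 6 = 0. Stack: [0]
LOAD_CONST → push 7. Stack: [0, 7]
LOAD_FAST c → push -6. Stack: [0, 7, -6]
BINARY_OP ^ → 7 ^ -6 = -3. Stack: [0, -3]
BINARY_OP + → 0 + -3 = -3. Stack: [-3]
STORE_FAST z → z=-3. Stack: []
LOAD_FAST z → push -3. Stack: [-3]
RETURN_VALUE → return -3.

-3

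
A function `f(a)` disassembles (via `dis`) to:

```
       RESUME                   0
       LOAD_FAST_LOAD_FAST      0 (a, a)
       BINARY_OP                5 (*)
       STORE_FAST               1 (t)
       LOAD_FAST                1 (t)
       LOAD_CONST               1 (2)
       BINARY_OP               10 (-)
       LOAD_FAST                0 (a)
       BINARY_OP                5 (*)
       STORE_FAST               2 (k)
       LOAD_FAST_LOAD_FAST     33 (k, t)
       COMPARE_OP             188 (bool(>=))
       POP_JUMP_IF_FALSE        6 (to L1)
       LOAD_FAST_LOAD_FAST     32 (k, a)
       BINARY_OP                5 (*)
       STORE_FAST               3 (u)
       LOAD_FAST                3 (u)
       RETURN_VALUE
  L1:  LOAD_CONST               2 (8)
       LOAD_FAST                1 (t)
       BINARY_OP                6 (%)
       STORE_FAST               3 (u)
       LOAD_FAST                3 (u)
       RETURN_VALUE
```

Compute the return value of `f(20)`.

LOAD_FAST_LOAD_FAST a,a → push 20,20. Stack: [20, 20]
BINARY_OP * → 20 * 20 = 400. Stack: [400]
STORE_FAST t → t=400. Stack: []
LOAD_FAST t → push 400. Stack: [400]
LOAD_CONST → push 2. Stack: [400, 2]
BINARY_OP - → 400 - 2 = 398. Stack: [398]
LOAD_FAST a → push 20. Stack: [398, 20]
BINARY_OP * → 398 * 20 = 7960. Stack: [7960]
STORE_FAST k → k=7960. Stack: []
LOAD_FAST_LOAD_FAST k,t → push 7960,400. Stack: [7960, 400]
COMPARE_OP bool(>=) → 7960 vs 400 = True. Stack: [True]
POP_JUMP_IF_FALSE → pop True; no jump. Stack: []
LOAD_FAST_LOAD_FAST k,a → push 7960,20. Stack: [7960, 20]
BINARY_OP * → 7960 * 20 = 159200. Stack: [159200]
STORE_FAST u → u=159200. Stack: []
LOAD_FAST u → push 159200. Stack: [159200]
RETURN_VALUE → return 159200.

159200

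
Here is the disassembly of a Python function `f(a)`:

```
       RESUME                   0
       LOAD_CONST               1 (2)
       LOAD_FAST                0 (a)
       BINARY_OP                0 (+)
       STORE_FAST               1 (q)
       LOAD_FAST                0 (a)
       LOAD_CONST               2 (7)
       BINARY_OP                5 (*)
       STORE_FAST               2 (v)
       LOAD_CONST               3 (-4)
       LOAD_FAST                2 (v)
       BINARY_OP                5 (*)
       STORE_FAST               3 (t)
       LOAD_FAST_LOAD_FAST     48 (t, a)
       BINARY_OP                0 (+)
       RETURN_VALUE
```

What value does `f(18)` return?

LOAD_CONST → push 2. Stack: [2]
LOAD_FAST a → push 18. Stack: [2, 18]
BINARY_OP + → 2 + 18 = 20. Stack: [20]
STORE_FAST q → q=20. Stack: []
LOAD_FAST a → push 18. Stack: [18]
LOAD_CONST → push 7. Stack: [18, 7]
BINARY_OP * → 18 * 7 = 126. Stack: [126]
STORE_FAST v → v=126. Stack: []
LOAD_CONST → push -4. Stack: [-4]
LOAD_FAST v → push 126. Stack: [-4, 126]
BINARY_OP * → -4 * 126 = -504. Stack: [-504]
STORE_FAST t → t=-504. Stack: []
LOAD_FAST_LOAD_FAST t,a → push -504,18. Stack: [-504, 18]
BINARY_OP + → -504 + 18 = -486. Stack: [-486]
RETURN_VALUE → return -486.

-486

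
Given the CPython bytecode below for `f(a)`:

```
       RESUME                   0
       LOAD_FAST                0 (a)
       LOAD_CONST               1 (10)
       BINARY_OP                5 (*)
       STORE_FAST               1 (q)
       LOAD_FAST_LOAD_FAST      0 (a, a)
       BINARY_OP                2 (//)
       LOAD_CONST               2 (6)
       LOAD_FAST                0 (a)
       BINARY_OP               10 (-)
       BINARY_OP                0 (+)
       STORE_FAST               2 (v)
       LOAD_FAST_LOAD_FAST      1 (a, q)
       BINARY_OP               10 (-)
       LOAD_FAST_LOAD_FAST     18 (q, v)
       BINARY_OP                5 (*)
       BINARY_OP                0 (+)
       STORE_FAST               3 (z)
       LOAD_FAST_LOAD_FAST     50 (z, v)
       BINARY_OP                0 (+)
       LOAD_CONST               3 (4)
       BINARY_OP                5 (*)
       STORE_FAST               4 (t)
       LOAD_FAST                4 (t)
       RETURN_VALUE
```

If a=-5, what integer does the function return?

-2172

LOAD_FAST a → push -5. Stack: [-5]
LOAD_CONST → push 10. Stack: [-5, 10]
BINARY_OP * → -5 * 10 = -50. Stack: [-50]
STORE_FAST q → q=-50. Stack: []
LOAD_FAST_LOAD_FAST a,a → push -5,-5. Stack: [-5, -5]
BINARY_OP // → -5 // -5 = 1. Stack: [1]
LOAD_CONST → push 6. Stack: [1, 6]
LOAD_FAST a → push -5. Stack: [1, 6, -5]
BINARY_OP - → 6 - -5 = 11. Stack: [1, 11]
BINARY_OP + → 1 + 11 = 12. Stack: [12]
STORE_FAST v → v=12. Stack: []
LOAD_FAST_LOAD_FAST a,q → push -5,-50. Stack: [-5, -50]
BINARY_OP - → -5 - -50 = 45. Stack: [45]
LOAD_FAST_LOAD_FAST q,v → push -50,12. Stack: [45, -50, 12]
BINARY_OP * → -50 * 12 = -600. Stack: [45, -600]
BINARY_OP + → 45 + -600 = -555. Stack: [-555]
STORE_FAST z → z=-555. Stack: []
LOAD_FAST_LOAD_FAST z,v → push -555,12. Stack: [-555, 12]
BINARY_OP + → -555 + 12 = -543. Stack: [-543]
LOAD_CONST → push 4. Stack: [-543, 4]
BINARY_OP * → -543 * 4 = -2172. Stack: [-2172]
STORE_FAST t → t=-2172. Stack: []
LOAD_FAST t → push -2172. Stack: [-2172]
RETURN_VALUE → return -2172.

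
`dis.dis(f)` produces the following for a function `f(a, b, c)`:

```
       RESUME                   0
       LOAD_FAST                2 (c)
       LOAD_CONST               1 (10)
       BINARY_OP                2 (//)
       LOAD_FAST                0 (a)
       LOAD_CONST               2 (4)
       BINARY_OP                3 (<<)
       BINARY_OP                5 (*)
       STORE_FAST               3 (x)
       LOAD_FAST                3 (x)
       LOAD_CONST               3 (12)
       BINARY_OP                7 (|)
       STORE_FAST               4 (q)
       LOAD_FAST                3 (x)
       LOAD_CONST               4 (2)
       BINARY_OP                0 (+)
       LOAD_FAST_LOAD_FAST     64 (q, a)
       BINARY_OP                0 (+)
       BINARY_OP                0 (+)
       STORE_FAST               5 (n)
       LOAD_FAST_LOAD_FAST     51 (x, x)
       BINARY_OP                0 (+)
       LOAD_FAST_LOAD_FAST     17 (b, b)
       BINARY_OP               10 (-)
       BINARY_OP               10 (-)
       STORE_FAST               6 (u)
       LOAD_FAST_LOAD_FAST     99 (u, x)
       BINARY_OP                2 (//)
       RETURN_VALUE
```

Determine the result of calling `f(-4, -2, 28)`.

LOAD_FAST c → push 28. Stack: [28]
LOAD_CONST → push 10. Stack: [28, 10]
BINARY_OP // → 28 // 10 = 2. Stack: [2]
LOAD_FAST a → push -4. Stack: [2, -4]
LOAD_CONST → push 4. Stack: [2, -4, 4]
BINARY_OP << → -4 << 4 = -64. Stack: [2, -64]
BINARY_OP * → 2 * -64 = -128. Stack: [-128]
STORE_FAST x → x=-128. Stack: []
LOAD_FAST x → push -128. Stack: [-128]
LOAD_CONST → push 12. Stack: [-128, 12]
BINARY_OP | → -128 | 12 = -116. Stack: [-116]
STORE_FAST q → q=-116. Stack: []
LOAD_FAST x → push -128. Stack: [-128]
LOAD_CONST → push 2. Stack: [-128, 2]
BINARY_OP + → -128 + 2 = -126. Stack: [-126]
LOAD_FAST_LOAD_FAST q,a → push -116,-4. Stack: [-126, -116, -4]
BINARY_OP + → -116 + -4 = -120. Stack: [-126, -120]
BINARY_OP + → -126 + -120 = -246. Stack: [-246]
STORE_FAST n → n=-246. Stack: []
LOAD_FAST_LOAD_FAST x,x → push -128,-128. Stack: [-128, -128]
BINARY_OP + → -128 + -128 = -256. Stack: [-256]
LOAD_FAST_LOAD_FAST b,b → push -2,-2. Stack: [-256, -2, -2]
BINARY_OP - → -2 - -2 = 0. Stack: [-256, 0]
BINARY_OP - → -256 - 0 = -256. Stack: [-256]
STORE_FAST u → u=-256. Stack: []
LOAD_FAST_LOAD_FAST u,x → push -256,-128. Stack: [-256, -128]
BINARY_OP // → -256 // -128 = 2. Stack: [2]
RETURN_VALUE → return 2.

2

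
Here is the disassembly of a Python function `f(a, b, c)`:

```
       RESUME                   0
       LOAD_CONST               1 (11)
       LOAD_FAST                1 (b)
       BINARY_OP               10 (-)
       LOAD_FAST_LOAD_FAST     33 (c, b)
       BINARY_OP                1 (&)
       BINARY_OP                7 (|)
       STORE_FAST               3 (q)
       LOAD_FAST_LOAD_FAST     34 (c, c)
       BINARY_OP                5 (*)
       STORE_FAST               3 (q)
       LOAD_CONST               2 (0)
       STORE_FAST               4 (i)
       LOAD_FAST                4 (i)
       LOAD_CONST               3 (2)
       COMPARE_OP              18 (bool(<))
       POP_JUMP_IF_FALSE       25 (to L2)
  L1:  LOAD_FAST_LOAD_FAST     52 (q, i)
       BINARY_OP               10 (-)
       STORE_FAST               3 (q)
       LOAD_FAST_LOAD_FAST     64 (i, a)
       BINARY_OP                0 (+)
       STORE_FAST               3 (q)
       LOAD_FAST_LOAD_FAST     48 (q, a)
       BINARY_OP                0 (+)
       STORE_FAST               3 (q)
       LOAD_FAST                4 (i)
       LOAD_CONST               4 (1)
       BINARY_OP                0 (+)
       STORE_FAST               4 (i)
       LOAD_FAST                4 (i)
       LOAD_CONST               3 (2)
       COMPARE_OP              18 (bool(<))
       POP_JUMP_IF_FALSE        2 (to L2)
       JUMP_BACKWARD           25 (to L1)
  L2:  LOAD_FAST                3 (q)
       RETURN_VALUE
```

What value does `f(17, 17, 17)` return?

35

LOAD_CONST → push 11. Stack: [11]
LOAD_FAST b → push 17. Stack: [11, 17]
BINARY_OP - → 11 - 17 = -6. Stack: [-6]
LOAD_FAST_LOAD_FAST c,b → push 17,17. Stack: [-6, 17, 17]
BINARY_OP & → 17 & 17 = 17. Stack: [-6, 17]
BINARY_OP | → -6 | 17 = -5. Stack: [-5]
STORE_FAST q → q=-5. Stack: []
LOAD_FAST_LOAD_FAST c,c → push 17,17. Stack: [17, 17]
BINARY_OP * → 17 * 17 = 289. Stack: [289]
STORE_FAST q → q=289. Stack: []
LOAD_CONST → push 0. Stack: [0]
STORE_FAST i → i=0. Stack: []
LOAD_FAST i → push 0. Stack: [0]
LOAD_CONST → push 2. Stack: [0, 2]
COMPARE_OP bool(<) → 0 vs 2 = True. Stack: [True]
POP_JUMP_IF_FALSE → pop True; no jump. Stack: []
LOAD_FAST_LOAD_FAST q,i → push 289,0. Stack: [289, 0]
BINARY_OP - → 289 - 0 = 289. Stack: [289]
STORE_FAST q → q=289. Stack: []
LOAD_FAST_LOAD_FAST i,a → push 0,17. Stack: [0, 17]
BINARY_OP + → 0 + 17 = 17. Stack: [17]
STORE_FAST q → q=17. Stack: []
LOAD_FAST_LOAD_FAST q,a → push 17,17. Stack: [17, 17]
BINARY_OP + → 17 + 17 = 34. Stack: [34]
STORE_FAST q → q=34. Stack: []
LOAD_FAST i → push 0. Stack: [0]
LOAD_CONST → push 1. Stack: [0, 1]
BINARY_OP + → 0 + 1 = 1. Stack: [1]
STORE_FAST i → i=1. Stack: []
LOAD_FAST i → push 1. Stack: [1]
LOAD_CONST → push 2. Stack: [1, 2]
COMPARE_OP bool(<) → 1 vs 2 = True. Stack: [True]
POP_JUMP_IF_FALSE → pop True; no jump. Stack: []
LOAD_FAST_LOAD_FAST q,i → push 34,1. Stack: [34, 1]
BINARY_OP - → 34 - 1 = 33. Stack: [33]
STORE_FAST q → q=33. Stack: []
LOAD_FAST_LOAD_FAST i,a → push 1,17. Stack: [1, 17]
BINARY_OP + → 1 + 17 = 18. Stack: [18]
STORE_FAST q → q=18. Stack: []
LOAD_FAST_LOAD_FAST q,a → push 18,17. Stack: [18, 17]
BINARY_OP + → 18 + 17 = 35. Stack: [35]
STORE_FAST q → q=35. Stack: []
LOAD_FAST i → push 1. Stack: [1]
LOAD_CONST → push 1. Stack: [1, 1]
BINARY_OP + → 1 + 1 = 2. Stack: [2]
STORE_FAST i → i=2. Stack: []
LOAD_FAST i → push 2. Stack: [2]
LOAD_CONST → push 2. Stack: [2, 2]
COMPARE_OP bool(<) → 2 vs 2 = False. Stack: [False]
POP_JUMP_IF_FALSE → pop False; jump. Stack: []
LOAD_FAST q → push 35. Stack: [35]
RETURN_VALUE → return 35.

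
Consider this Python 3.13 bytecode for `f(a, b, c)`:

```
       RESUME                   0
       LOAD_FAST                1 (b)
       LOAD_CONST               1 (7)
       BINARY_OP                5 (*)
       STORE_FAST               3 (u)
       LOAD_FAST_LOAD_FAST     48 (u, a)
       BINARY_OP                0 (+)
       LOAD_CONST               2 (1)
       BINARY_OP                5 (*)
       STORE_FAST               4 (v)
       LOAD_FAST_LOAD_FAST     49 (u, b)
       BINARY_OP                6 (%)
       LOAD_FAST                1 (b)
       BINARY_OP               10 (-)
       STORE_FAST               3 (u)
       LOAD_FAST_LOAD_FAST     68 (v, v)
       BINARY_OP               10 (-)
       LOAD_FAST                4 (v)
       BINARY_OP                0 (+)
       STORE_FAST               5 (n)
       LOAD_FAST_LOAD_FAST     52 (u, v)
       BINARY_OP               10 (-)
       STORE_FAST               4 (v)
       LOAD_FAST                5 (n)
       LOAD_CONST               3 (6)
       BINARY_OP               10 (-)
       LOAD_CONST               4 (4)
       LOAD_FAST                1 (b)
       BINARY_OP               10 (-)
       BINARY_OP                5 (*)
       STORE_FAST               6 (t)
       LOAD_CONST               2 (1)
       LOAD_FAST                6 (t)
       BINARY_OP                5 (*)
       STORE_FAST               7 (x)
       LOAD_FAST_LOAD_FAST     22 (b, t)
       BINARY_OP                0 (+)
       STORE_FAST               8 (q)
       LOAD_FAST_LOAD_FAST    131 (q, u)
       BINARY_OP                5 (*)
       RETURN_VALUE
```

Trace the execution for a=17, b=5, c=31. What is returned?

205

LOAD_FAST b → push 5. Stack: [5]
LOAD_CONST → push 7. Stack: [5, 7]
BINARY_OP * → 5 * 7 = 35. Stack: [35]
STORE_FAST u → u=35. Stack: []
LOAD_FAST_LOAD_FAST u,a → push 35,17. Stack: [35, 17]
BINARY_OP + → 35 + 17 = 52. Stack: [52]
LOAD_CONST → push 1. Stack: [52, 1]
BINARY_OP * → 52 * 1 = 52. Stack: [52]
STORE_FAST v → v=52. Stack: []
LOAD_FAST_LOAD_FAST u,b → push 35,5. Stack: [35, 5]
BINARY_OP % → 35 % 5 = 0. Stack: [0]
LOAD_FAST b → push 5. Stack: [0, 5]
BINARY_OP - → 0 - 5 = -5. Stack: [-5]
STORE_FAST u → u=-5. Stack: []
LOAD_FAST_LOAD_FAST v,v → push 52,52. Stack: [52, 52]
BINARY_OP - → 52 - 52 = 0. Stack: [0]
LOAD_FAST v → push 52. Stack: [0, 52]
BINARY_OP + → 0 + 52 = 52. Stack: [52]
STORE_FAST n → n=52. Stack: []
LOAD_FAST_LOAD_FAST u,v → push -5,52. Stack: [-5, 52]
BINARY_OP - → -5 - 52 = -57. Stack: [-57]
STORE_FAST v → v=-57. Stack: []
LOAD_FAST n → push 52. Stack: [52]
LOAD_CONST → push 6. Stack: [52, 6]
BINARY_OP - → 52 - 6 = 46. Stack: [46]
LOAD_CONST → push 4. Stack: [46, 4]
LOAD_FAST b → push 5. Stack: [46, 4, 5]
BINARY_OP - → 4 - 5 = -1. Stack: [46, -1]
BINARY_OP * → 46 * -1 = -46. Stack: [-46]
STORE_FAST t → t=-46. Stack: []
LOAD_CONST → push 1. Stack: [1]
LOAD_FAST t → push -46. Stack: [1, -46]
BINARY_OP * → 1 * -46 = -46. Stack: [-46]
STORE_FAST x → x=-46. Stack: []
LOAD_FAST_LOAD_FAST b,t → push 5,-46. Stack: [5, -46]
BINARY_OP + → 5 + -46 = -41. Stack: [-41]
STORE_FAST q → q=-41. Stack: []
LOAD_FAST_LOAD_FAST q,u → push -41,-5. Stack: [-41, -5]
BINARY_OP * → -41 * -5 = 205. Stack: [205]
RETURN_VALUE → return 205.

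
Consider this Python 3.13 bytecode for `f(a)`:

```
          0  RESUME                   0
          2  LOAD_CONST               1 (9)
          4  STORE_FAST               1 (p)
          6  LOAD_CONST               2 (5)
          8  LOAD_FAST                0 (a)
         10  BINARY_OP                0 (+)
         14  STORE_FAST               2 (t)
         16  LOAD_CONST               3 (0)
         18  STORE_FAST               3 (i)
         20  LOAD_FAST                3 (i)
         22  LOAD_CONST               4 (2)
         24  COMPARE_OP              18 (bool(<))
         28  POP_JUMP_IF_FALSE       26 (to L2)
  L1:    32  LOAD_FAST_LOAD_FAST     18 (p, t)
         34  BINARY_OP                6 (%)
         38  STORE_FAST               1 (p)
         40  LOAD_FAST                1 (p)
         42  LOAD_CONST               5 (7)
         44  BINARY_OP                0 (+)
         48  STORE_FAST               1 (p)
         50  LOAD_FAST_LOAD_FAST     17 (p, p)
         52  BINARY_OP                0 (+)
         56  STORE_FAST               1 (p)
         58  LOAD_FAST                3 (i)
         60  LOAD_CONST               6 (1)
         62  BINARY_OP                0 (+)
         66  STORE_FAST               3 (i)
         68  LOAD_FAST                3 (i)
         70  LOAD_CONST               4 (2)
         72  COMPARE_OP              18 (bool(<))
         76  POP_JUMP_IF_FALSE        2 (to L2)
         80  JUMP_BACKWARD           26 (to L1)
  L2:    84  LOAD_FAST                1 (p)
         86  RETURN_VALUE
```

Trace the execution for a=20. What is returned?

28

LOAD_CONST → push 9. Stack: [9]
STORE_FAST p → p=9. Stack: []
LOAD_CONST → push 5. Stack: [5]
LOAD_FAST a → push 20. Stack: [5, 20]
BINARY_OP + → 5 + 20 = 25. Stack: [25]
STORE_FAST t → t=25. Stack: []
LOAD_CONST → push 0. Stack: [0]
STORE_FAST i → i=0. Stack: []
LOAD_FAST i → push 0. Stack: [0]
LOAD_CONST → push 2. Stack: [0, 2]
COMPARE_OP bool(<) → 0 vs 2 = True. Stack: [True]
POP_JUMP_IF_FALSE → pop True; no jump. Stack: []
LOAD_FAST_LOAD_FAST p,t → push 9,25. Stack: [9, 25]
BINARY_OP % → 9 % 25 = 9. Stack: [9]
STORE_FAST p → p=9. Stack: []
LOAD_FAST p → push 9. Stack: [9]
LOAD_CONST → push 7. Stack: [9, 7]
BINARY_OP + → 9 + 7 = 16. Stack: [16]
STORE_FAST p → p=16. Stack: []
LOAD_FAST_LOAD_FAST p,p → push 16,16. Stack: [16, 16]
BINARY_OP + → 16 + 16 = 32. Stack: [32]
STORE_FAST p → p=32. Stack: []
LOAD_FAST i → push 0. Stack: [0]
LOAD_CONST → push 1. Stack: [0, 1]
BINARY_OP + → 0 + 1 = 1. Stack: [1]
STORE_FAST i → i=1. Stack: []
LOAD_FAST i → push 1. Stack: [1]
LOAD_CONST → push 2. Stack: [1, 2]
COMPARE_OP bool(<) → 1 vs 2 = True. Stack: [True]
POP_JUMP_IF_FALSE → pop True; no jump. Stack: []
LOAD_FAST_LOAD_FAST p,t → push 32,25. Stack: [32, 25]
BINARY_OP % → 32 % 25 = 7. Stack: [7]
STORE_FAST p → p=7. Stack: []
LOAD_FAST p → push 7. Stack: [7]
LOAD_CONST → push 7. Stack: [7, 7]
BINARY_OP + → 7 + 7 = 14. Stack: [14]
STORE_FAST p → p=14. Stack: []
LOAD_FAST_LOAD_FAST p,p → push 14,14. Stack: [14, 14]
BINARY_OP + → 14 + 14 = 28. Stack: [28]
STORE_FAST p → p=28. Stack: []
LOAD_FAST i → push 1. Stack: [1]
LOAD_CONST → push 1. Stack: [1, 1]
BINARY_OP + → 1 + 1 = 2. Stack: [2]
STORE_FAST i → i=2. Stack: []
LOAD_FAST i → push 2. Stack: [2]
LOAD_CONST → push 2. Stack: [2, 2]
COMPARE_OP bool(<) → 2 vs 2 = False. Stack: [False]
POP_JUMP_IF_FALSE → pop False; jump. Stack: []
LOAD_FAST p → push 28. Stack: [28]
RETURN_VALUE → return 28.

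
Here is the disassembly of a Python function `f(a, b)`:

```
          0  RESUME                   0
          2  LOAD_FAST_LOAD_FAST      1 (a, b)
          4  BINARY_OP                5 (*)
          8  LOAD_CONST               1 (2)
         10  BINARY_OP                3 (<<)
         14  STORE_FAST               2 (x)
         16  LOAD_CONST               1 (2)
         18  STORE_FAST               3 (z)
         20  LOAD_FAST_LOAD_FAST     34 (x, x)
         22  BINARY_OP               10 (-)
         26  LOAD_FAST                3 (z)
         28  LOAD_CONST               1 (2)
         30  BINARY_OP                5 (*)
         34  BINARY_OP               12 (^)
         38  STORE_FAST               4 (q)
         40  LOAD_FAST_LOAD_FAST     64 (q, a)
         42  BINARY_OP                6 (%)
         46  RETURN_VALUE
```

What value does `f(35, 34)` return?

4

LOAD_FAST_LOAD_FAST a,b → push 35,34. Stack: [35, 34]
BINARY_OP * → 35 * 34 = 1190. Stack: [1190]
LOAD_CONST → push 2. Stack: [1190, 2]
BINARY_OP << → 1190 << 2 = 4760. Stack: [4760]
STORE_FAST x → x=4760. Stack: []
LOAD_CONST → push 2. Stack: [2]
STORE_FAST z → z=2. Stack: []
LOAD_FAST_LOAD_FAST x,x → push 4760,4760. Stack: [4760, 4760]
BINARY_OP - → 4760 - 4760 = 0. Stack: [0]
LOAD_FAST z → push 2. Stack: [0, 2]
LOAD_CONST → push 2. Stack: [0, 2, 2]
BINARY_OP * → 2 * 2 = 4. Stack: [0, 4]
BINARY_OP ^ → 0 ^ 4 = 4. Stack: [4]
STORE_FAST q → q=4. Stack: []
LOAD_FAST_LOAD_FAST q,a → push 4,35. Stack: [4, 35]
BINARY_OP % → 4 % 35 = 4. Stack: [4]
RETURN_VALUE → return 4.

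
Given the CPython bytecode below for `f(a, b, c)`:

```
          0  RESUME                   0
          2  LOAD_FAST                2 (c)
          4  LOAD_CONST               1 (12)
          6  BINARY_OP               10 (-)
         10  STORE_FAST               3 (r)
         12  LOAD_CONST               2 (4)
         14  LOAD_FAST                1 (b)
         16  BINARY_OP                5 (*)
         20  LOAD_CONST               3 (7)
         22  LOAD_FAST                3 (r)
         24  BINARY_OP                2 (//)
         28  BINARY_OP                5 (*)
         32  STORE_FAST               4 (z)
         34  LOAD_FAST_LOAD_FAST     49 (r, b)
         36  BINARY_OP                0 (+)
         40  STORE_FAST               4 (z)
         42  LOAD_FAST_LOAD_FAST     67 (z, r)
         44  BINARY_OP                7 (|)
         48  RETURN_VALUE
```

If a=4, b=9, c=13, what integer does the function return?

11

LOAD_FAST c → push 13. Stack: [13]
LOAD_CONST → push 12. Stack: [13, 12]
BINARY_OP - → 13 - 12 = 1. Stack: [1]
STORE_FAST r → r=1. Stack: []
LOAD_CONST → push 4. Stack: [4]
LOAD_FAST b → push 9. Stack: [4, 9]
BINARY_OP * → 4 * 9 = 36. Stack: [36]
LOAD_CONST → push 7. Stack: [36, 7]
LOAD_FAST r → push 1. Stack: [36, 7, 1]
BINARY_OP // → 7 // 1 = 7. Stack: [36, 7]
BINARY_OP * → 36 * 7 = 252. Stack: [252]
STORE_FAST z → z=252. Stack: []
LOAD_FAST_LOAD_FAST r,b → push 1,9. Stack: [1, 9]
BINARY_OP + → 1 + 9 = 10. Stack: [10]
STORE_FAST z → z=10. Stack: []
LOAD_FAST_LOAD_FAST z,r → push 10,1. Stack: [10, 1]
BINARY_OP | → 10 | 1 = 11. Stack: [11]
RETURN_VALUE → return 11.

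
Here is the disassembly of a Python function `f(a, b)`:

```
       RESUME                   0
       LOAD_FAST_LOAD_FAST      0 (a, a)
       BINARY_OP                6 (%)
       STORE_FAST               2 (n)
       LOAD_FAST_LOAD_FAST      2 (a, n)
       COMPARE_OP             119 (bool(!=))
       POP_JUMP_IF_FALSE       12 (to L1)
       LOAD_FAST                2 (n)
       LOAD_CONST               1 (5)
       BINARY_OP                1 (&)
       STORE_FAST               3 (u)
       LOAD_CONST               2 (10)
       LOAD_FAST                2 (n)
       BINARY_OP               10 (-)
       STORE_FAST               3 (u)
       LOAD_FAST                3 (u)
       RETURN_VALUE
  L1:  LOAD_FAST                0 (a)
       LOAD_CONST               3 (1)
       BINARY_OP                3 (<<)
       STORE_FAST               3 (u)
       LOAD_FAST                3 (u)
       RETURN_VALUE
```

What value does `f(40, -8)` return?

10

LOAD_FAST_LOAD_FAST a,a → push 40,40. Stack: [40, 40]
BINARY_OP % → 40 % 40 = 0. Stack: [0]
STORE_FAST n → n=0. Stack: []
LOAD_FAST_LOAD_FAST a,n → push 40,0. Stack: [40, 0]
COMPARE_OP bool(!=) → 40 vs 0 = True. Stack: [True]
POP_JUMP_IF_FALSE → pop True; no jump. Stack: []
LOAD_FAST n → push 0. Stack: [0]
LOAD_CONST → push 5. Stack: [0, 5]
BINARY_OP & → 0 & 5 = 0. Stack: [0]
STORE_FAST u → u=0. Stack: []
LOAD_CONST → push 10. Stack: [10]
LOAD_FAST n → push 0. Stack: [10, 0]
BINARY_OP - → 10 - 0 = 10. Stack: [10]
STORE_FAST u → u=10. Stack: []
LOAD_FAST u → push 10. Stack: [10]
RETURN_VALUE → return 10.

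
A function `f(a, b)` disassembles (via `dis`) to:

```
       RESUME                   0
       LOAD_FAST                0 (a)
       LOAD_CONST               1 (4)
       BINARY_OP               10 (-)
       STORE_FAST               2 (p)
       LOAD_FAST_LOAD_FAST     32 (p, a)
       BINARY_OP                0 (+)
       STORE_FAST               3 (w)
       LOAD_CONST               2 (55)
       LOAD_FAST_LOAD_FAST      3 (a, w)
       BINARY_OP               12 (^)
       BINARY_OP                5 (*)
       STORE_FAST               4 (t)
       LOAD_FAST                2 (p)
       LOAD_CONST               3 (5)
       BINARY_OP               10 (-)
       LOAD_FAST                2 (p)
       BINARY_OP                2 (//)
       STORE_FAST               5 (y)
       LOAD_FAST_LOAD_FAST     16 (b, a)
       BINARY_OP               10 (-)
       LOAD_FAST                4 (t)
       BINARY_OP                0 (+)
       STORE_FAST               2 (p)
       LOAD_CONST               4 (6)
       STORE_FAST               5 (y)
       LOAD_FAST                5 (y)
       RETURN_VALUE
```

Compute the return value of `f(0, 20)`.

LOAD_FAST a → push 0. Stack: [0]
LOAD_CONST → push 4. Stack: [0, 4]
BINARY_OP - → 0 - 4 = -4. Stack: [-4]
STORE_FAST p → p=-4. Stack: []
LOAD_FAST_LOAD_FAST p,a → push -4,0. Stack: [-4, 0]
BINARY_OP + → -4 + 0 = -4. Stack: [-4]
STORE_FAST w → w=-4. Stack: []
LOAD_CONST → push 55. Stack: [55]
LOAD_FAST_LOAD_FAST a,w → push 0,-4. Stack: [55, 0, -4]
BINARY_OP ^ → 0 ^ -4 = -4. Stack: [55, -4]
BINARY_OP * → 55 * -4 = -220. Stack: [-220]
STORE_FAST t → t=-220. Stack: []
LOAD_FAST p → push -4. Stack: [-4]
LOAD_CONST → push 5. Stack: [-4, 5]
BINARY_OP - → -4 - 5 = -9. Stack: [-9]
LOAD_FAST p → push -4. Stack: [-9, -4]
BINARY_OP // → -9 // -4 = 2. Stack: [2]
STORE_FAST y → y=2. Stack: []
LOAD_FAST_LOAD_FAST b,a → push 20,0. Stack: [20, 0]
BINARY_OP - → 20 - 0 = 20. Stack: [20]
LOAD_FAST t → push -220. Stack: [20, -220]
BINARY_OP + → 20 + -220 = -200. Stack: [-200]
STORE_FAST p → p=-200. Stack: []
LOAD_CONST → push 6. Stack: [6]
STORE_FAST y → y=6. Stack: []
LOAD_FAST y → push 6. Stack: [6]
RETURN_VALUE → return 6.

6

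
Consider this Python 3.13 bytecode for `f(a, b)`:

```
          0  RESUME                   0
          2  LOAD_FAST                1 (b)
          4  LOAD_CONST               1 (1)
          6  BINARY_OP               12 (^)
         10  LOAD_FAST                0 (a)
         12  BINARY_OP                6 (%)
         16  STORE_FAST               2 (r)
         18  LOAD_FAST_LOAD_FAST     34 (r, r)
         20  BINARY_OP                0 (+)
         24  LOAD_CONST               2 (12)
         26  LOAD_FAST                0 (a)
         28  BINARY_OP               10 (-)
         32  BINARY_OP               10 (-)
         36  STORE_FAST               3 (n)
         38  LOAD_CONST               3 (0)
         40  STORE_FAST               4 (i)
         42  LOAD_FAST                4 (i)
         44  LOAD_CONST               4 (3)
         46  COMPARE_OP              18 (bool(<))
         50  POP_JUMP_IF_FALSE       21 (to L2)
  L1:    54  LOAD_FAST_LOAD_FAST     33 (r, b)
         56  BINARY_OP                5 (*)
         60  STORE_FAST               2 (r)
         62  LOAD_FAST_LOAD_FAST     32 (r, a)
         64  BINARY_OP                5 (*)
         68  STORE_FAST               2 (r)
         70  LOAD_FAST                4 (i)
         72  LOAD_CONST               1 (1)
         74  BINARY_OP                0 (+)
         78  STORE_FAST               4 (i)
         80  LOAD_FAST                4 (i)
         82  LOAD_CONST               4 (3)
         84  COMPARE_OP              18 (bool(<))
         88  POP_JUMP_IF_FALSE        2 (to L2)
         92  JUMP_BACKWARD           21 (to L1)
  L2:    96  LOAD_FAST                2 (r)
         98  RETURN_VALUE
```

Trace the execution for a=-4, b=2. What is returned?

LOAD_FAST b → push 2. Stack: [2]
LOAD_CONST → push 1. Stack: [2, 1]
BINARY_OP ^ → 2 ^ 1 = 3. Stack: [3]
LOAD_FAST a → push -4. Stack: [3, -4]
BINARY_OP % → 3 % -4 = -1. Stack: [-1]
STORE_FAST r → r=-1. Stack: []
LOAD_FAST_LOAD_FAST r,r → push -1,-1. Stack: [-1, -1]
BINARY_OP + → -1 + -1 = -2. Stack: [-2]
LOAD_CONST → push 12. Stack: [-2, 12]
LOAD_FAST a → push -4. Stack: [-2, 12, -4]
BINARY_OP - → 12 - -4 = 16. Stack: [-2, 16]
BINARY_OP - → -2 - 16 = -18. Stack: [-18]
STORE_FAST n → n=-18. Stack: []
LOAD_CONST → push 0. Stack: [0]
STORE_FAST i → i=0. Stack: []
LOAD_FAST i → push 0. Stack: [0]
LOAD_CONST → push 3. Stack: [0, 3]
COMPARE_OP bool(<) → 0 vs 3 = True. Stack: [True]
POP_JUMP_IF_FALSE → pop True; no jump. Stack: []
LOAD_FAST_LOAD_FAST r,b → push -1,2. Stack: [-1, 2]
BINARY_OP * → -1 * 2 = -2. Stack: [-2]
STORE_FAST r → r=-2. Stack: []
LOAD_FAST_LOAD_FAST r,a → push -2,-4. Stack: [-2, -4]
BINARY_OP * → -2 * -4 = 8. Stack: [8]
STORE_FAST r → r=8. Stack: []
LOAD_FAST i → push 0. Stack: [0]
LOAD_CONST → push 1. Stack: [0, 1]
BINARY_OP + → 0 + 1 = 1. Stack: [1]
STORE_FAST i → i=1. Stack: []
LOAD_FAST i → push 1. Stack: [1]
LOAD_CONST → push 3. Stack: [1, 3]
COMPARE_OP bool(<) → 1 vs 3 = True. Stack: [True]
POP_JUMP_IF_FALSE → pop True; no jump. Stack: []
LOAD_FAST_LOAD_FAST r,b → push 8,2. Stack: [8, 2]
BINARY_OP * → 8 * 2 = 16. Stack: [16]
STORE_FAST r → r=16. Stack: []
LOAD_FAST_LOAD_FAST r,a → push 16,-4. Stack: [16, -4]
BINARY_OP * → 16 * -4 = -64. Stack: [-64]
STORE_FAST r → r=-64. Stack: []
LOAD_FAST i → push 1. Stack: [1]
LOAD_CONST → push 1. Stack: [1, 1]
BINARY_OP + → 1 + 1 = 2. Stack: [2]
STORE_FAST i → i=2. Stack: []
LOAD_FAST i → push 2. Stack: [2]
LOAD_CONST → push 3. Stack: [2, 3]
COMPARE_OP bool(<) → 2 vs 3 = True. Stack: [True]
POP_JUMP_IF_FALSE → pop True; no jump. Stack: []
LOAD_FAST_LOAD_FAST r,b → push -64,2. Stack: [-64, 2]
BINARY_OP * → -64 * 2 = -128. Stack: [-128]
STORE_FAST r → r=-128. Stack: []
LOAD_FAST_LOAD_FAST r,a → push -128,-4. Stack: [-128, -4]
BINARY_OP * → -128 * -4 = 512. Stack: [512]
STORE_FAST r → r=512. Stack: []
LOAD_FAST i → push 2. Stack: [2]
LOAD_CONST → push 1. Stack: [2, 1]
BINARY_OP + → 2 + 1 = 3. Stack: [3]
STORE_FAST i → i=3. Stack: []
LOAD_FAST i → push 3. Stack: [3]
LOAD_CONST → push 3. Stack: [3, 3]
COMPARE_OP bool(<) → 3 vs 3 = False. Stack: [False]
POP_JUMP_IF_FALSE → pop False; jump. Stack: []
LOAD_FAST r → push 512. Stack: [512]
RETURN_VALUE → return 512.

512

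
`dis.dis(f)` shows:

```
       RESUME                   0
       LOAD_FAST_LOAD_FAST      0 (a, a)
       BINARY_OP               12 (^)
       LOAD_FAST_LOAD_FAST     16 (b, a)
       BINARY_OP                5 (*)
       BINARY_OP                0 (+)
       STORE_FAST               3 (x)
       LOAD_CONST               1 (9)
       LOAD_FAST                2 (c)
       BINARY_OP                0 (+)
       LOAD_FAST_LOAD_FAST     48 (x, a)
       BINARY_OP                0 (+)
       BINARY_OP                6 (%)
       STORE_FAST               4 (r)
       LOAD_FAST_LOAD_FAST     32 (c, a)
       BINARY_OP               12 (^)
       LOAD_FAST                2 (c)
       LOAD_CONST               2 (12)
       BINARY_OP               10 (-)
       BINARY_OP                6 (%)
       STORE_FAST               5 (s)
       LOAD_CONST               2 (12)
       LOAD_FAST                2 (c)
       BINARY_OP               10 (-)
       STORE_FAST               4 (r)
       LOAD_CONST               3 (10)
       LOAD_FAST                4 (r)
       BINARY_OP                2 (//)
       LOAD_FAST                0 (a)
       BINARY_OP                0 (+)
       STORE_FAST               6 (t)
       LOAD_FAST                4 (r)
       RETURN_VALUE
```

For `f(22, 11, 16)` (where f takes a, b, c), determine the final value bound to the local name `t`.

19

LOAD_FAST_LOAD_FAST a,a → push 22,22. Stack: [22, 22]
BINARY_OP ^ → 22 ^ 22 = 0. Stack: [0]
LOAD_FAST_LOAD_FAST b,a → push 11,22. Stack: [0, 11, 22]
BINARY_OP * → 11 * 22 = 242. Stack: [0, 242]
BINARY_OP + → 0 + 242 = 242. Stack: [242]
STORE_FAST x → x=242. Stack: []
LOAD_CONST → push 9. Stack: [9]
LOAD_FAST c → push 16. Stack: [9, 16]
BINARY_OP + → 9 + 16 = 25. Stack: [25]
LOAD_FAST_LOAD_FAST x,a → push 242,22. Stack: [25, 242, 22]
BINARY_OP + → 242 + 22 = 264. Stack: [25, 264]
BINARY_OP % → 25 % 264 = 25. Stack: [25]
STORE_FAST r → r=25. Stack: []
LOAD_FAST_LOAD_FAST c,a → push 16,22. Stack: [16, 22]
BINARY_OP ^ → 16 ^ 22 = 6. Stack: [6]
LOAD_FAST c → push 16. Stack: [6, 16]
LOAD_CONST → push 12. Stack: [6, 16, 12]
BINARY_OP - → 16 - 12 = 4. Stack: [6, 4]
BINARY_OP % → 6 % 4 = 2. Stack: [2]
STORE_FAST s → s=2. Stack: []
LOAD_CONST → push 12. Stack: [12]
LOAD_FAST c → push 16. Stack: [12, 16]
BINARY_OP - → 12 - 16 = -4. Stack: [-4]
STORE_FAST r → r=-4. Stack: []
LOAD_CONST → push 10. Stack: [10]
LOAD_FAST r → push -4. Stack: [10, -4]
BINARY_OP // → 10 // -4 = -3. Stack: [-3]
LOAD_FAST a → push 22. Stack: [-3, 22]
BINARY_OP + → -3 + 22 = 19. Stack: [19]
STORE_FAST t → t=19. Stack: []
LOAD_FAST r → push -4. Stack: [-4]
RETURN_VALUE → return -4.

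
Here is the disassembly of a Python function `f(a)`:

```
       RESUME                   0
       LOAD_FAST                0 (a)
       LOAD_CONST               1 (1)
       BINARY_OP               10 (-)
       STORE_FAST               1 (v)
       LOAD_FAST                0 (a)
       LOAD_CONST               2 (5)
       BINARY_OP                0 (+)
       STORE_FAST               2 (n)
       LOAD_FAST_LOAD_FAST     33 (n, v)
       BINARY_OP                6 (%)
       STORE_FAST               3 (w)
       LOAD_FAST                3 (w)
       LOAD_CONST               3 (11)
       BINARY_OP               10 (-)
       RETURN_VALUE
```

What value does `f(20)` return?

LOAD_FAST a → push 20. Stack: [20]
LOAD_CONST → push 1. Stack: [20, 1]
BINARY_OP - → 20 - 1 = 19. Stack: [19]
STORE_FAST v → v=19. Stack: []
LOAD_FAST a → push 20. Stack: [20]
LOAD_CONST → push 5. Stack: [20, 5]
BINARY_OP + → 20 + 5 = 25. Stack: [25]
STORE_FAST n → n=25. Stack: []
LOAD_FAST_LOAD_FAST n,v → push 25,19. Stack: [25, 19]
BINARY_OP % → 25 % 19 = 6. Stack: [6]
STORE_FAST w → w=6. Stack: []
LOAD_FAST w → push 6. Stack: [6]
LOAD_CONST → push 11. Stack: [6, 11]
BINARY_OP - → 6 - 11 = -5. Stack: [-5]
RETURN_VALUE → return -5.

-5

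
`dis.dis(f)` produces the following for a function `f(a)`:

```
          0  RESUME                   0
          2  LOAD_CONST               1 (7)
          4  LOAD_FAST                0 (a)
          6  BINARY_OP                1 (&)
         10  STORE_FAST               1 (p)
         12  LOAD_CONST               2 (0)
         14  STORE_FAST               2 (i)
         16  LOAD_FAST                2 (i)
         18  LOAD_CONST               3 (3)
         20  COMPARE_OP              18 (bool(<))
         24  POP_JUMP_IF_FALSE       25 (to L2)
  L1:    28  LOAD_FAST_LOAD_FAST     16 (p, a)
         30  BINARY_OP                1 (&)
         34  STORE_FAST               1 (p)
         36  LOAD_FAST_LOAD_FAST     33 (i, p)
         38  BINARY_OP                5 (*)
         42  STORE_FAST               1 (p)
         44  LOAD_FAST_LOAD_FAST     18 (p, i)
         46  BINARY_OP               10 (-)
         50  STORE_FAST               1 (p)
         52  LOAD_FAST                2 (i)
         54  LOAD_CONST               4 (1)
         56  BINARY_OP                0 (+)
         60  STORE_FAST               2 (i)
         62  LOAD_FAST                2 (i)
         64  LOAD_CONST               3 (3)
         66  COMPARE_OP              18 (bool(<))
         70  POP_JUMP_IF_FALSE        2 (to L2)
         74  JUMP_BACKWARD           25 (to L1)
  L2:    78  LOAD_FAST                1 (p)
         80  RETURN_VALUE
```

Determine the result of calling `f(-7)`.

-16

LOAD_CONST → push 7. Stack: [7]
LOAD_FAST a → push -7. Stack: [7, -7]
BINARY_OP & → 7 & -7 = 1. Stack: [1]
STORE_FAST p → p=1. Stack: []
LOAD_CONST → push 0. Stack: [0]
STORE_FAST i → i=0. Stack: []
LOAD_FAST i → push 0. Stack: [0]
LOAD_CONST → push 3. Stack: [0, 3]
COMPARE_OP bool(<) → 0 vs 3 = True. Stack: [True]
POP_JUMP_IF_FALSE → pop True; no jump. Stack: []
LOAD_FAST_LOAD_FAST p,a → push 1,-7. Stack: [1, -7]
BINARY_OP & → 1 & -7 = 1. Stack: [1]
STORE_FAST p → p=1. Stack: []
LOAD_FAST_LOAD_FAST i,p → push 0,1. Stack: [0, 1]
BINARY_OP * → 0 * 1 = 0. Stack: [0]
STORE_FAST p → p=0. Stack: []
LOAD_FAST_LOAD_FAST p,i → push 0,0. Stack: [0, 0]
BINARY_OP - → 0 - 0 = 0. Stack: [0]
STORE_FAST p → p=0. Stack: []
LOAD_FAST i → push 0. Stack: [0]
LOAD_CONST → push 1. Stack: [0, 1]
BINARY_OP + → 0 + 1 = 1. Stack: [1]
STORE_FAST i → i=1. Stack: []
LOAD_FAST i → push 1. Stack: [1]
LOAD_CONST → push 3. Stack: [1, 3]
COMPARE_OP bool(<) → 1 vs 3 = True. Stack: [True]
POP_JUMP_IF_FALSE → pop True; no jump. Stack: []
LOAD_FAST_LOAD_FAST p,a → push 0,-7. Stack: [0, -7]
BINARY_OP & → 0 & -7 = 0. Stack: [0]
STORE_FAST p → p=0. Stack: []
LOAD_FAST_LOAD_FAST i,p → push 1,0. Stack: [1, 0]
BINARY_OP * → 1 * 0 = 0. Stack: [0]
STORE_FAST p → p=0. Stack: []
LOAD_FAST_LOAD_FAST p,i → push 0,1. Stack: [0, 1]
BINARY_OP - → 0 - 1 = -1. Stack: [-1]
STORE_FAST p → p=-1. Stack: []
LOAD_FAST i → push 1. Stack: [1]
LOAD_CONST → push 1. Stack: [1, 1]
BINARY_OP + → 1 + 1 = 2. Stack: [2]
STORE_FAST i → i=2. Stack: []
LOAD_FAST i → push 2. Stack: [2]
LOAD_CONST → push 3. Stack: [2, 3]
COMPARE_OP bool(<) → 2 vs 3 = True. Stack: [True]
POP_JUMP_IF_FALSE → pop True; no jump. Stack: []
LOAD_FAST_LOAD_FAST p,a → push -1,-7. Stack: [-1, -7]
BINARY_OP & → -1 & -7 = -7. Stack: [-7]
STORE_FAST p → p=-7. Stack: []
LOAD_FAST_LOAD_FAST i,p → push 2,-7. Stack: [2, -7]
BINARY_OP * → 2 * -7 = -14. Stack: [-14]
STORE_FAST p → p=-14. Stack: []
LOAD_FAST_LOAD_FAST p,i → push -14,2. Stack: [-14, 2]
BINARY_OP - → -14 - 2 = -16. Stack: [-16]
STORE_FAST p → p=-16. Stack: []
LOAD_FAST i → push 2. Stack: [2]
LOAD_CONST → push 1. Stack: [2, 1]
BINARY_OP + → 2 + 1 = 3. Stack: [3]
STORE_FAST i → i=3. Stack: []
LOAD_FAST i → push 3. Stack: [3]
LOAD_CONST → push 3. Stack: [3, 3]
COMPARE_OP bool(<) → 3 vs 3 = False. Stack: [False]
POP_JUMP_IF_FALSE → pop False; jump. Stack: []
LOAD_FAST p → push -16. Stack: [-16]
RETURN_VALUE → return -16.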